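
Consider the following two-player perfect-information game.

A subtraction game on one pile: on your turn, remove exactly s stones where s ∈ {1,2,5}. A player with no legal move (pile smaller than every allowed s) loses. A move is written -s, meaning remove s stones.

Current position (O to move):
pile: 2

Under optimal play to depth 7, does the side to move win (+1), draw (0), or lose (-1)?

p1 O@[2]: -1[1]-1 -2[0]+1*
p2 X@[0] terminal -1; root [2] d7

value(2, O) = +1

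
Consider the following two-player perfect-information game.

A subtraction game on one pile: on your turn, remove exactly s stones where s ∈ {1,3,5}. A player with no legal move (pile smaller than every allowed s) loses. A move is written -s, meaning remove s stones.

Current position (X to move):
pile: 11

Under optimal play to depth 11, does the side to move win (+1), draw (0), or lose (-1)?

[11] X move#1: -1:+1/10*, -3:+1/8, -5:+1/6
[10] O move#2: -1:-1/9*, -3:-1/7, -5:-1/5
[9] X move#3: -1:+1/8*, -3:+1/6, -5:+1/4
[8] O move#4: -1:-1/7*, -3:-1/5, -5:-1/3
[7] X move#5: -1:+1/6*, -3:+1/4, -5:+1/2
[6] O move#6: -1:-1/5*, -3:-1/3, -5:-1/1
[5] X move#7: -1:+1/4*, -3:+1/2, -5:+1/0
[4] O move#8: -1:-1/3*, -3:-1/1
[3] X move#9: -1:+1/2*, -3:+1/0
[2] O move#10: -1:-1/1*
[1] X move#11: -1:+1/0*
[0] end (terminal -1, O#12); searched 11 to 11

value(11, X) = +1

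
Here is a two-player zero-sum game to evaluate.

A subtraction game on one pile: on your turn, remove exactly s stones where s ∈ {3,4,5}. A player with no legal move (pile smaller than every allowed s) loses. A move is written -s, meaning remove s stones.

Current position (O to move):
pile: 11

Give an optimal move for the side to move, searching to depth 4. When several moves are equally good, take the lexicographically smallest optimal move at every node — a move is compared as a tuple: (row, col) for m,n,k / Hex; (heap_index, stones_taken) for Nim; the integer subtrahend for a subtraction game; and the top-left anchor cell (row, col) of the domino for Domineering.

[11] O move#1: -3:+1/8*, -4:-1/7, -5:-1/6
[8] X move#2: -3:-1/5*, -4:-1/4, -5:-1/3
[5] O move#3: -3:+1/2*, -4:+1/1, -5:+1/0
[2] end (terminal -1, X#4); searched 11 to 4

O's best at [11]: -3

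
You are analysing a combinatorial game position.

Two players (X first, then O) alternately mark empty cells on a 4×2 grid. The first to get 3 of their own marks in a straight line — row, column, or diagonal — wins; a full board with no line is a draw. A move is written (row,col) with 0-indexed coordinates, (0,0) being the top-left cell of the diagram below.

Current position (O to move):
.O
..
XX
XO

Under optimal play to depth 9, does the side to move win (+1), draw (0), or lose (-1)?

p1 O@[.O/../XX/XO]: (0,0)[OO/../XX/XO]-1 (1,0)[.O/O./XX/XO]+0* (1,1)[.O/.O/XX/XO]-1
p2 X@[.O/O./XX/XO]: (0,0)[XO/O./XX/XO]+0* (1,1)[.O/OX/XX/XO]+0
p3 O@[XO/O./XX/XO]: (1,1)[XO/OO/XX/XO]+0*
p4 X@[XO/OO/XX/XO] terminal +0; root [.O/../XX/XO] d9

value(.O/../XX/XO, O) = 0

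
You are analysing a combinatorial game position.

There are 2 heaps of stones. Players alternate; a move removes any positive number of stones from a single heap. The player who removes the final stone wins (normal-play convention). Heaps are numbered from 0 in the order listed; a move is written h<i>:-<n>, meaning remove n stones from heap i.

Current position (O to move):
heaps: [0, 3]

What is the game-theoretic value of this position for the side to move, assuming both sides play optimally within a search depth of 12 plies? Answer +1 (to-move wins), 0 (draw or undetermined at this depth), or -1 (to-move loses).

value((0,3), O) = +1

[(0,3)] O move#1: h1:-1:-1/(0,2), h1:-2:-1/(0,1), h1:-3:+1/(0,0)*
[(0,0)] end (terminal -1, X#2); searched (0,3) to 12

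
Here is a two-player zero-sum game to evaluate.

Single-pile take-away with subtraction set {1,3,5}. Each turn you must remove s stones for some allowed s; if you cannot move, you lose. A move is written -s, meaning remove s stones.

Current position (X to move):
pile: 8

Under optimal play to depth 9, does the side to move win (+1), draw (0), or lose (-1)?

value(8, X) = -1

[8] X move#1: -1:-1/7*, -3:-1/5, -5:-1/3
[7] O move#2: -1:+1/6*, -3:+1/4, -5:+1/2
[6] X move#3: -1:-1/5*, -3:-1/3, -5:-1/1
[5] O move#4: -1:+1/4*, -3:+1/2, -5:+1/0
[4] X move#5: -1:-1/3*, -3:-1/1
[3] O move#6: -1:+1/2*, -3:+1/0
[2] X move#7: -1:-1/1*
[1] O move#8: -1:+1/0*
[0] end (terminal -1, X#9); searched 8 to 9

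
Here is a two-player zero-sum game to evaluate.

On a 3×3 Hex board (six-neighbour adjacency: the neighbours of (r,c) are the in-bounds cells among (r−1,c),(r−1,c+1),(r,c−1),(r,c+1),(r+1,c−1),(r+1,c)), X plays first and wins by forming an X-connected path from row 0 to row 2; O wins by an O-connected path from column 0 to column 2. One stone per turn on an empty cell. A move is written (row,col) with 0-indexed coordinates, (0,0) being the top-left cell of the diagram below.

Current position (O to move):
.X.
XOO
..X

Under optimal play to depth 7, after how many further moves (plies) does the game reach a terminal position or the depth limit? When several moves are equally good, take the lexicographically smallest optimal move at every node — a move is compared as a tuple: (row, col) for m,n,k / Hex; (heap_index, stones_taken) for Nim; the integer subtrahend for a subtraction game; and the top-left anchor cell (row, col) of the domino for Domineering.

ply 1, O at .X./XOO/..X | (0,0)=-1→OX./XOO/..X; (0,2)=-1→.XO/XOO/..X; (2,0)=+1→.X./XOO/O.X*; (2,1)=-1→.X./XOO/.OX
ply 2: .X./XOO/O.X is terminal -1 (X); from .X./XOO/..X depth 7

PV length from [.X./XOO/..X]: 1 ply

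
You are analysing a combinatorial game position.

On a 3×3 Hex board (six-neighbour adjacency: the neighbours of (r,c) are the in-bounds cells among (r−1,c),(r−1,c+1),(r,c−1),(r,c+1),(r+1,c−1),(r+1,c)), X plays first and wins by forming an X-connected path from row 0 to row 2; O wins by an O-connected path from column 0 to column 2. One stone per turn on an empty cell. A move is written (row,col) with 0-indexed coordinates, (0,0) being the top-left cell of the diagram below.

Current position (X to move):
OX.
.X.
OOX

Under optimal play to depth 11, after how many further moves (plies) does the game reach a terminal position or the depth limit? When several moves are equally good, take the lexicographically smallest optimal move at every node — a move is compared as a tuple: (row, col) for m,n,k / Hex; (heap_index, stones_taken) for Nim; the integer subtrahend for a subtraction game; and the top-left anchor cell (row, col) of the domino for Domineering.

p1 X@[OX./.X./OOX]: (0,2)[OXX/.X./OOX]-1 (1,0)[OX./XX./OOX]-1 (1,2)[OX./.XX/OOX]+1*
p2 O@[OX./.XX/OOX] terminal -1; root [OX./.X./OOX] d11

PV length from [OX./.X./OOX]: 1 ply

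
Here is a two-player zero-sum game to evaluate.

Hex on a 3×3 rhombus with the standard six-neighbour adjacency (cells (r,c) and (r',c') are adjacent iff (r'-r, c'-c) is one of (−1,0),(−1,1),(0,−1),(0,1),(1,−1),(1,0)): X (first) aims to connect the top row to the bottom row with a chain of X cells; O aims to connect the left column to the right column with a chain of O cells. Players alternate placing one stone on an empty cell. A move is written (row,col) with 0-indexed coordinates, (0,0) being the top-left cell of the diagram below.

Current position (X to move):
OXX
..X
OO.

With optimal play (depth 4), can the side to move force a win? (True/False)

p1 X@[OXX/..X/OO.]: (1,0)[OXX/X.X/OO.]-1 (1,1)[OXX/.XX/OO.]-1 (2,2)[OXX/..X/OOX]+1*
p2 O@[OXX/..X/OOX] terminal -1; root [OXX/..X/OO.] d4

X winning at [OXX/..X/OO.]: True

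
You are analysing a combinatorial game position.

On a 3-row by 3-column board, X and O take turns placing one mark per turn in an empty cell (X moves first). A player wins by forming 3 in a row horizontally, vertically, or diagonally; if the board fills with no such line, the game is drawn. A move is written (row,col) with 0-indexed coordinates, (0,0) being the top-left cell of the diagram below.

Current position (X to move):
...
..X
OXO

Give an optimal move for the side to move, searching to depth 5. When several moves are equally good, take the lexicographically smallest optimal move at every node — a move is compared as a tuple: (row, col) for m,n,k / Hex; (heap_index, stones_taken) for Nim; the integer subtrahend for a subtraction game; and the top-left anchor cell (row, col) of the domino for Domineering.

p1 X@[.../..X/OXO]: (0,0)[X../..X/OXO]+0 (0,1)[.X./..X/OXO]-1 (0,2)[..X/..X/OXO]-1 (1,0)[.../X.X/OXO]-1 (1,1)[.../.XX/OXO]+1*
p2 O@[.../.XX/OXO]: (0,0)[O../.XX/OXO]-1* (0,1)[.O./.XX/OXO]-1 (0,2)[..O/.XX/OXO]-1 (1,0)[.../OXX/OXO]-1
p3 X@[O../.XX/OXO]: (0,1)[OX./.XX/OXO]+1* (0,2)[O.X/.XX/OXO]-1 (1,0)[O../XXX/OXO]+1
p4 O@[OX./.XX/OXO] terminal -1; root [.../..X/OXO] d5

X's best at [.../..X/OXO]: (1,1)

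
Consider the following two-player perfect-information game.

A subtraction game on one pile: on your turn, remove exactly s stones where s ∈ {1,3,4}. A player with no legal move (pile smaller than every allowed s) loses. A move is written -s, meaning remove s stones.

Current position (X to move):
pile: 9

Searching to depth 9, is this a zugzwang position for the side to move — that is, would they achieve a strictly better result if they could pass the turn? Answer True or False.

zugzwang(9, X) = True

[9] X move#1: -1:-1/8*, -3:-1/6, -4:-1/5
[8] O move#2: -1:+1/7*, -3:-1/5, -4:-1/4
[7] X move#3: -1:-1/6*, -3:-1/4, -4:-1/3
[6] O move#4: -1:-1/5, -3:-1/3, -4:+1/2*
[2] X move#5: -1:-1/1*
[1] O move#6: -1:+1/0*
[0] end (terminal -1, X#7); searched 9 to 9
suppose X passes — search the same position with O to move:
pass> [9] O move#1: -1:-1/8*, -3:-1/6, -4:-1/5
pass> [8] X move#2: -1:+1/7*, -3:-1/5, -4:-1/4
pass> [7] O move#3: -1:-1/6*, -3:-1/4, -4:-1/3
pass> [6] X move#4: -1:-1/5, -3:-1/3, -4:+1/2*
pass> [2] O move#5: -1:-1/1*
pass> [1] X move#6: -1:+1/0*
pass> [0] end (terminal -1, O#7); searched 9 to 9
for X: play -1, pass +1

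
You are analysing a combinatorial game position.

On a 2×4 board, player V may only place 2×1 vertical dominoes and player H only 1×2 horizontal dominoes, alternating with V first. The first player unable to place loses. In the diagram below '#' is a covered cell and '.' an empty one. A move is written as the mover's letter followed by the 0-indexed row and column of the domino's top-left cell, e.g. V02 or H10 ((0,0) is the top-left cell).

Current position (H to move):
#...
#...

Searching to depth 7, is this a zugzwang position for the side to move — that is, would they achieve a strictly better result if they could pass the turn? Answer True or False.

zugzwang(#.../#..., H) = False

p1 H@[#.../#...]: H01[###./#...]+1* H02[#.##/#...]+1 H11[#.../###.]+1 H12[#.../#.##]+1
p2 V@[###./#...]: V03[####/#..#]-1*
p3 H@[####/#..#]: H11[####/####]+1*
p4 V@[####/####] terminal -1; root [#.../#...] d7
if H skipped the turn, V would face:
~ p1 V@[#.../#...]: V01[##../##..]-1 V02[#.#./#.#.]+1* V03[#..#/#..#]-1
~ p2 H@[#.#./#.#.] terminal -1; root [#.../#...] d7
compare (H): move=+1 vs pass=-1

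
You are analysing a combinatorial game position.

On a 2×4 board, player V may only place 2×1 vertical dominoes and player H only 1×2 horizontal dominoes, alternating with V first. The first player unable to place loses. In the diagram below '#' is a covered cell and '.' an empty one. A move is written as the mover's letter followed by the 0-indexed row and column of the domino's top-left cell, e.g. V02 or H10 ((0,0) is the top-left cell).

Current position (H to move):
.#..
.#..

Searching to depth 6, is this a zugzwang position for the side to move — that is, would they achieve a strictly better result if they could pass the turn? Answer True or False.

p1 H@[.#../.#..]: H02[.###/.#..]+1* H12[.#../.###]+1
p2 V@[.###/.#..]: V00[####/##..]-1*
p3 H@[####/##..]: H12[####/####]+1*
p4 V@[####/####] terminal -1; root [.#../.#..] d6
if H skipped the turn, V would face:
~ p1 V@[.#../.#..]: V00[##../##..]-1 V02[.##./.##.]+1* V03[.#.#/.#.#]+1
~ p2 H@[.##./.##.] terminal -1; root [.#../.#..] d6
compare (H): move=+1 vs pass=-1

zugzwang(.#../.#.., H) = False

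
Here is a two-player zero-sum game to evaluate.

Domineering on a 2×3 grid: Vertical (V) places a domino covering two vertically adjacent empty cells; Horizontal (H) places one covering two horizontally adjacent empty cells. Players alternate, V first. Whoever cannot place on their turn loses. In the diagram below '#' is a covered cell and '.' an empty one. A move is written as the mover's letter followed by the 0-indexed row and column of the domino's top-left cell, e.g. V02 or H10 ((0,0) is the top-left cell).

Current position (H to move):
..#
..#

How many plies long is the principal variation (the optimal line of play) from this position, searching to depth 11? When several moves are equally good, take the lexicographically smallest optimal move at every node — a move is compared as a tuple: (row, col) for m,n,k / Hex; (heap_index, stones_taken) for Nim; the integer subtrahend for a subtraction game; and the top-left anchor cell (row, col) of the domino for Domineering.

[..#/..#] H move#1: H00:+1/###/..#*, H10:+1/..#/###
[###/..#] end (terminal -1, V#2); searched ..#/..# to 11

PV length from [..#/..#]: 1 ply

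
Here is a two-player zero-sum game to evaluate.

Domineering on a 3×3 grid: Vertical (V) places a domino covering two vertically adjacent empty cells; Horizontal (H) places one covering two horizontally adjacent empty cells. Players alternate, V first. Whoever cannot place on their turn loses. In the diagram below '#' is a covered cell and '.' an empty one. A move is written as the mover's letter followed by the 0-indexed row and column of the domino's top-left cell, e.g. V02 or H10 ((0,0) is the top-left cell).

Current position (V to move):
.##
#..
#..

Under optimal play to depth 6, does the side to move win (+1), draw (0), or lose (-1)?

[.##/#../#..] V move#1: V11:+1/.##/##./##.*, V12:+1/.##/#.#/#.#
[.##/##./##.] end (terminal -1, H#2); searched .##/#../#.. to 6

value(.##/#../#.., V) = +1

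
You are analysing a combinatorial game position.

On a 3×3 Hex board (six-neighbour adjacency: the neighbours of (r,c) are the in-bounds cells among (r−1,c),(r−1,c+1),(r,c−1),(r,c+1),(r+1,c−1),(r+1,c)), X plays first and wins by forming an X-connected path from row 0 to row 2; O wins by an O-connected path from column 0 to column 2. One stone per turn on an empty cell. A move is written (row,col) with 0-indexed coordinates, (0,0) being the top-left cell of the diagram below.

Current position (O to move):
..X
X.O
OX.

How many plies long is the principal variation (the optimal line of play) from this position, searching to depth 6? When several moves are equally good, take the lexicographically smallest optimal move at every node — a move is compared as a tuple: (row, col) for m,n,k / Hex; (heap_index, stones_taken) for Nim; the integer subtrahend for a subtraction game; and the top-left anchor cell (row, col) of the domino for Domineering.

ply 1, O at ..X/X.O/OX. | (0,0)=-1→O.X/X.O/OX.; (0,1)=-1→.OX/X.O/OX.; (1,1)=+1→..X/XOO/OX.*; (2,2)=-1→..X/X.O/OXO
ply 2: ..X/XOO/OX. is terminal -1 (X); from ..X/X.O/OX. depth 6

PV length from [..X/X.O/OX.]: 1 ply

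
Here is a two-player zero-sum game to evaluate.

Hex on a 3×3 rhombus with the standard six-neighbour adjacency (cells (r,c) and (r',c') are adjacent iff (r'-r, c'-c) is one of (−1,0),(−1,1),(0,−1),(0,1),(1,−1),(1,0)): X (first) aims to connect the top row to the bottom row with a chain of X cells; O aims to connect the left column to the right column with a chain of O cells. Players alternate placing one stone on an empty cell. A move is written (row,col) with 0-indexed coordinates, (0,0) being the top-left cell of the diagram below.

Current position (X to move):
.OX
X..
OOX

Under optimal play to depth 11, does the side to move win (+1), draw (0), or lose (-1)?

value(.OX/X../OOX, X) = +1

p1 X@[.OX/X../OOX]: (0,0)[XOX/X../OOX]-1 (1,1)[.OX/XX./OOX]-1 (1,2)[.OX/X.X/OOX]+1*
p2 O@[.OX/X.X/OOX] terminal -1; root [.OX/X../OOX] d11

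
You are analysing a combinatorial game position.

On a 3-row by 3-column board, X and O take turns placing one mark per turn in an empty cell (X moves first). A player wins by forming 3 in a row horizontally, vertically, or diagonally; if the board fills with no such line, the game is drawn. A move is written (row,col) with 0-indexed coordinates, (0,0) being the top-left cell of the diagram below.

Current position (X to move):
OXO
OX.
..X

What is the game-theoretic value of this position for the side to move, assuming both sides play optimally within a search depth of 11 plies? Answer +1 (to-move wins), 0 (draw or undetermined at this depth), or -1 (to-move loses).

p1 X@[OXO/OX./..X]: (1,2)[OXO/OXX/..X]-1 (2,0)[OXO/OX./X.X]+0 (2,1)[OXO/OX./.XX]+1*
p2 O@[OXO/OX./.XX] terminal -1; root [OXO/OX./..X] d11

value(OXO/OX./..X, X) = +1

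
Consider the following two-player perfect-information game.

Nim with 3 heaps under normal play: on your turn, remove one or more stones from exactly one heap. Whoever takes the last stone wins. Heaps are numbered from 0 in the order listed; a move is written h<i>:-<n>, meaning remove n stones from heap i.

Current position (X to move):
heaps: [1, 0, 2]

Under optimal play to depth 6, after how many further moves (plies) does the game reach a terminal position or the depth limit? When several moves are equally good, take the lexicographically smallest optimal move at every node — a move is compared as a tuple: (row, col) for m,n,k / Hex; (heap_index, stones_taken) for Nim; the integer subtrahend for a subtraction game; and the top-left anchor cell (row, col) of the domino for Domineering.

p1 X@[(1,0,2)]: h0:-1[(0,0,2)]-1 h2:-1[(1,0,1)]+1* h2:-2[(1,0,0)]-1
p2 O@[(1,0,1)]: h0:-1[(0,0,1)]-1* h2:-1[(1,0,0)]-1
p3 X@[(0,0,1)]: h2:-1[(0,0,0)]+1*
p4 O@[(0,0,0)] terminal -1; root [(1,0,2)] d6

PV length from [(1,0,2)]: 3 plies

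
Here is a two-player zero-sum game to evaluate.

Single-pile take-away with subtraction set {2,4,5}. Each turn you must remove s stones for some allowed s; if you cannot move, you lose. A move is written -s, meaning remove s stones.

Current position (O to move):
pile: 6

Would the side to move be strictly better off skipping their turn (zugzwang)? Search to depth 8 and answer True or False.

zugzwang(6, O) = False

ply 1, O at 6 | -2=-1→4; -4=-1→2; -5=+1→1*
ply 2: 1 is terminal -1 (X); from 6 depth 8
if O skipped the turn, X would face:
~ ply 1, X at 6 | -2=-1→4; -4=-1→2; -5=+1→1*
~ ply 2: 1 is terminal -1 (O); from 6 depth 8
compare (O): move=+1 vs pass=-1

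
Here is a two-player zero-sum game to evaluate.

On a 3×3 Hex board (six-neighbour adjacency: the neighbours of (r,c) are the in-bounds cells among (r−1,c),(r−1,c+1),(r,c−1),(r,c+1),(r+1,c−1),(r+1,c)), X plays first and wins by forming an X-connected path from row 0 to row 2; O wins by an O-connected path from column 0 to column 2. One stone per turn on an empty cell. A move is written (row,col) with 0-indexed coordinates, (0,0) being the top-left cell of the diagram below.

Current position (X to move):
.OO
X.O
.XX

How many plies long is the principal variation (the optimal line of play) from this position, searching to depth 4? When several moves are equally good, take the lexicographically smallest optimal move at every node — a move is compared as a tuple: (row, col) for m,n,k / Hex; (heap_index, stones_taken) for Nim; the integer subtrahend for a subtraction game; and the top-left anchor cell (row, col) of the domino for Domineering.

PV length from [.OO/X.O/.XX]: 3 plies

p1 X@[.OO/X.O/.XX]: (0,0)[XOO/X.O/.XX]+1* (1,1)[.OO/XXO/.XX]-1 (2,0)[.OO/X.O/XXX]-1
p2 O@[XOO/X.O/.XX]: (1,1)[XOO/XOO/.XX]-1* (2,0)[XOO/X.O/OXX]-1
p3 X@[XOO/XOO/.XX]: (2,0)[XOO/XOO/XXX]+1*
p4 O@[XOO/XOO/XXX] terminal -1; root [.OO/X.O/.XX] d4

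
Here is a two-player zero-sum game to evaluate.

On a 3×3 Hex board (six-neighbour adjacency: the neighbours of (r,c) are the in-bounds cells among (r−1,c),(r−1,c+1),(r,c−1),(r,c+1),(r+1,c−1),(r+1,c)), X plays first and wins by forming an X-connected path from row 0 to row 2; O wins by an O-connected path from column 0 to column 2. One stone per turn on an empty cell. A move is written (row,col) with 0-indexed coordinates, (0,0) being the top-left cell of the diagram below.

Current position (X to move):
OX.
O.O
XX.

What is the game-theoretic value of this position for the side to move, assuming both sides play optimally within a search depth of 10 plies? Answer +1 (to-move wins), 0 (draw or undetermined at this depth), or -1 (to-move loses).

value(OX./O.O/XX., X) = +1

ply 1, X at OX./O.O/XX. | (0,2)=-1→OXX/O.O/XX.; (1,1)=+1→OX./OXO/XX.*; (2,2)=-1→OX./O.O/XXX
ply 2: OX./OXO/XX. is terminal -1 (O); from OX./O.O/XX. depth 10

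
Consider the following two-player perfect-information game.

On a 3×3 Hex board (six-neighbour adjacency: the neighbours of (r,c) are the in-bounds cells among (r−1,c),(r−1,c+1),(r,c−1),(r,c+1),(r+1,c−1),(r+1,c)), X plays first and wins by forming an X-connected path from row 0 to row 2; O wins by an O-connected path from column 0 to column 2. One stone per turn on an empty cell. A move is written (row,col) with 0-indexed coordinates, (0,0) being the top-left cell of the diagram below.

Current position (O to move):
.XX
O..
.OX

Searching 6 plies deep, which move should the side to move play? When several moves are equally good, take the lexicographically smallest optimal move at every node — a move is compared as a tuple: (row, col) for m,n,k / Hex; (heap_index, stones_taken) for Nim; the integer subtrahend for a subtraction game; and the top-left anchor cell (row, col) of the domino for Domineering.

O's best at [.XX/O../.OX]: (1,2)

ply 1, O at .XX/O../.OX | (0,0)=-1→OXX/O../.OX; (1,1)=-1→.XX/OO./.OX; (1,2)=+1→.XX/O.O/.OX*; (2,0)=-1→.XX/O../OOX
ply 2, X at .XX/O.O/.OX | (0,0)=-1→XXX/O.O/.OX*; (1,1)=-1→.XX/OXO/.OX; (2,0)=-1→.XX/O.O/XOX
ply 3, O at XXX/O.O/.OX | (1,1)=+1→XXX/OOO/.OX*; (2,0)=+1→XXX/O.O/OOX
ply 4: XXX/OOO/.OX is terminal -1 (X); from .XX/O../.OX depth 6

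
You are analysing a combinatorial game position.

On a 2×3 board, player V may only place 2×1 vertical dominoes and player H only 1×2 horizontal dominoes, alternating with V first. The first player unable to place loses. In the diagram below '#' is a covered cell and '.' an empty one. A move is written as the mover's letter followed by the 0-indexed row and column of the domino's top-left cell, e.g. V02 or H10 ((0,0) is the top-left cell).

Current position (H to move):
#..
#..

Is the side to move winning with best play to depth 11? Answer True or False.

H winning at [#../#..]: True

p1 H@[#../#..]: H01[###/#..]+1* H11[#../###]+1
p2 V@[###/#..] terminal -1; root [#../#..] d11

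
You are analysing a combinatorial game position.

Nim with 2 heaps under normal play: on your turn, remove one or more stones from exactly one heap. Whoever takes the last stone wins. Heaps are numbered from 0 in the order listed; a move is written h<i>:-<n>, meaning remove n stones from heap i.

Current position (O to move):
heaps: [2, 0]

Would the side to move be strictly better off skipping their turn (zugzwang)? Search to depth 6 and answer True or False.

[(2,0)] O move#1: h0:-1:-1/(1,0), h0:-2:+1/(0,0)*
[(0,0)] end (terminal -1, X#2); searched (2,0) to 6
if O skipped the turn, X would face:
~ [(2,0)] X move#1: h0:-1:-1/(1,0), h0:-2:+1/(0,0)*
~ [(0,0)] end (terminal -1, O#2); searched (2,0) to 6
compare (O): move=+1 vs pass=-1

zugzwang((2,0), O) = False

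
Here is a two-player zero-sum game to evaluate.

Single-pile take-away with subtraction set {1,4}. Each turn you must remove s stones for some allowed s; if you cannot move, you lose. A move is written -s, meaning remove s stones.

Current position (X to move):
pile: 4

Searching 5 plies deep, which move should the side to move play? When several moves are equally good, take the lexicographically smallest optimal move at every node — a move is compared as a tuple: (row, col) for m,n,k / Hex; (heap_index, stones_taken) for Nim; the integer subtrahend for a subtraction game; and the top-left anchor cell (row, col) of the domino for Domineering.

p1 X@[4]: -1[3]-1 -4[0]+1*
p2 O@[0] terminal -1; root [4] d5

X's best at [4]: -4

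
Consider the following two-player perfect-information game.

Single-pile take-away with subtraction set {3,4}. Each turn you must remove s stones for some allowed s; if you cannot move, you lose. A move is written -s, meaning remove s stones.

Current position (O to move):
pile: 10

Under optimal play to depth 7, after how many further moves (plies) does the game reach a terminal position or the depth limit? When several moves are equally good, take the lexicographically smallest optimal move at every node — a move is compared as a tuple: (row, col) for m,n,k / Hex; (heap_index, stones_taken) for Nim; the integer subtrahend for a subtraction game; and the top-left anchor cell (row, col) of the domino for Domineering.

PV length from [10]: 3 plies

p1 O@[10]: -3[7]+1* -4[6]-1
p2 X@[7]: -3[4]-1* -4[3]-1
p3 O@[4]: -3[1]+1* -4[0]+1
p4 X@[1] terminal -1; root [10] d7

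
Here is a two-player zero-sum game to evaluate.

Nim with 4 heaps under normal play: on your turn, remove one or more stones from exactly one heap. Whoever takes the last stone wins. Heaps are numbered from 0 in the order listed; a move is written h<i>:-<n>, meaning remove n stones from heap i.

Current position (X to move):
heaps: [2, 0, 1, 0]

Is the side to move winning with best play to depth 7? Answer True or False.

X winning at [(2,0,1,0)]: True

[(2,0,1,0)] X move#1: h0:-1:+1/(1,0,1,0)*, h0:-2:-1/(0,0,1,0), h2:-1:-1/(2,0,0,0)
[(1,0,1,0)] O move#2: h0:-1:-1/(0,0,1,0)*, h2:-1:-1/(1,0,0,0)
[(0,0,1,0)] X move#3: h2:-1:+1/(0,0,0,0)*
[(0,0,0,0)] end (terminal -1, O#4); searched (2,0,1,0) to 7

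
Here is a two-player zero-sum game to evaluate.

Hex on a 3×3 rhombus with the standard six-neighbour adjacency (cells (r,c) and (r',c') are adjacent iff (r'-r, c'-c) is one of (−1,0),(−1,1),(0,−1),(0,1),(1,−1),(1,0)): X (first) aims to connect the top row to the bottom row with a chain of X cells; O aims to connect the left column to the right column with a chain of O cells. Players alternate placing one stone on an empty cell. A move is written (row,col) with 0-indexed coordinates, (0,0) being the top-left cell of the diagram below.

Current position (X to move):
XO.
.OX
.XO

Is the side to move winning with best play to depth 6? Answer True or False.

[XO./.OX/.XO] X move#1: (0,2):+1/XOX/.OX/.XO*, (1,0):+1/XO./XOX/.XO, (2,0):+1/XO./.OX/XXO
[XOX/.OX/.XO] end (terminal -1, O#2); searched XO./.OX/.XO to 6

X winning at [XO./.OX/.XO]: True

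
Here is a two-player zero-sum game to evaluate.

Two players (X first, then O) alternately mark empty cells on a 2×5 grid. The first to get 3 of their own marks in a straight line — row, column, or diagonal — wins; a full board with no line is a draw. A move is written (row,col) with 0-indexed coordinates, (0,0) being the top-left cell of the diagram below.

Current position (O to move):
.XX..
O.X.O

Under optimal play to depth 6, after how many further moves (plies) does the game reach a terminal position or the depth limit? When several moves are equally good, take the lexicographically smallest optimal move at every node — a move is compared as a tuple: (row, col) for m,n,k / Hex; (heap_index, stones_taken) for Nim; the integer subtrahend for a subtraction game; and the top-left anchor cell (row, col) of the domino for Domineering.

PV length from [.XX../O.X.O]: 2 plies

[.XX../O.X.O] O move#1: (0,0):-1/OXX../O.X.O*, (0,3):-1/.XXO./O.X.O, (0,4):-1/.XX.O/O.X.O, (1,1):-1/.XX../OOX.O, (1,3):-1/.XX../O.XOO
[OXX../O.X.O] X move#2: (0,3):+1/OXXX./O.X.O*, (0,4):+0/OXX.X/O.X.O, (1,1):+1/OXX../OXX.O, (1,3):+1/OXX../O.XXO
[OXXX./O.X.O] end (terminal -1, O#3); searched .XX../O.X.O to 6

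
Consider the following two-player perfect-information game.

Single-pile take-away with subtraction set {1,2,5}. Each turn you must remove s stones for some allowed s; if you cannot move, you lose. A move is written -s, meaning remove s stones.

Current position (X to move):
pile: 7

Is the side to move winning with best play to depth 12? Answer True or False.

X winning at [7]: True

[7] X move#1: -1:+1/6*, -2:-1/5, -5:-1/2
[6] O move#2: -1:-1/5*, -2:-1/4, -5:-1/1
[5] X move#3: -1:-1/4, -2:+1/3*, -5:+1/0
[3] O move#4: -1:-1/2*, -2:-1/1
[2] X move#5: -1:-1/1, -2:+1/0*
[0] end (terminal -1, O#6); searched 7 to 12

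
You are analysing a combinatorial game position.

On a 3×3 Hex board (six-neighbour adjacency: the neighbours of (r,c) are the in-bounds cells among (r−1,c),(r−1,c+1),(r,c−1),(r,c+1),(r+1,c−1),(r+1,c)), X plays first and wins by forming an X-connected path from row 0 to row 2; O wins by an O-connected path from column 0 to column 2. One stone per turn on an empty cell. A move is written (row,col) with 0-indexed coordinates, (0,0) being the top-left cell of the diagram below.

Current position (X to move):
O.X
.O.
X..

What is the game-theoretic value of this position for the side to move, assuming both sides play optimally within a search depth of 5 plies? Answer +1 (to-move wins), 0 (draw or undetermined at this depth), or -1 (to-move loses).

value(O.X/.O./X.., X) = +1

ply 1, X at O.X/.O./X.. | (0,1)=+1→OXX/.O./X..*; (1,0)=+1→O.X/XO./X..; (1,2)=+1→O.X/.OX/X..; (2,1)=-1→O.X/.O./XX.; (2,2)=-1→O.X/.O./X.X
ply 2, O at OXX/.O./X.. | (1,0)=-1→OXX/OO./X..*; (1,2)=-1→OXX/.OO/X..; (2,1)=-1→OXX/.O./XO.; (2,2)=-1→OXX/.O./X.O
ply 3, X at OXX/OO./X.. | (1,2)=+1→OXX/OOX/X..*; (2,1)=-1→OXX/OO./XX.; (2,2)=-1→OXX/OO./X.X
ply 4, O at OXX/OOX/X.. | (2,1)=-1→OXX/OOX/XO.*; (2,2)=-1→OXX/OOX/X.O
ply 5, X at OXX/OOX/XO. | (2,2)=+1→OXX/OOX/XOX*
ply 6: OXX/OOX/XOX is terminal -1 (O); from O.X/.O./X.. depth 5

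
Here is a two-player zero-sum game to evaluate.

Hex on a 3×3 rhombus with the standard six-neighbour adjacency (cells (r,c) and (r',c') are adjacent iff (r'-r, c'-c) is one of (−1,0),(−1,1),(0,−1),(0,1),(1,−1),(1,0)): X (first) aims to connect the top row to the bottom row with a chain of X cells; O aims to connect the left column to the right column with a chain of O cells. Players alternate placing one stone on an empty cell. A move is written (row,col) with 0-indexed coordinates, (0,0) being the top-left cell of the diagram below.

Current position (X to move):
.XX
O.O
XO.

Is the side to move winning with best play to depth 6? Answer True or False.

p1 X@[.XX/O.O/XO.]: (0,0)[XXX/O.O/XO.]-1 (1,1)[.XX/OXO/XO.]+1* (2,2)[.XX/O.O/XOX]-1
p2 O@[.XX/OXO/XO.] terminal -1; root [.XX/O.O/XO.] d6

X winning at [.XX/O.O/XO.]: True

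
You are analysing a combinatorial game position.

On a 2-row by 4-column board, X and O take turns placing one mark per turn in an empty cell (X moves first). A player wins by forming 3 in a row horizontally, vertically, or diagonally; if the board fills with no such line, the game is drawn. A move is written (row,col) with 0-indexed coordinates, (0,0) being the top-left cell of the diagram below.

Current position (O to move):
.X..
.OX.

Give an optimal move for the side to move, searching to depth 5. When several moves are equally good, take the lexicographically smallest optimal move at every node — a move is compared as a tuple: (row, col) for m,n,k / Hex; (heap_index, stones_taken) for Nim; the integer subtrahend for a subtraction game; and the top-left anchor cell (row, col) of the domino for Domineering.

[.X../.OX.] O move#1: (0,0):+0/OX../.OX.*, (0,2):+0/.XO./.OX., (0,3):+0/.X.O/.OX., (1,0):-1/.X../OOX., (1,3):-1/.X../.OXO
[OX../.OX.] X move#2: (0,2):+0/OXX./.OX.*, (0,3):+0/OX.X/.OX., (1,0):+0/OX../XOX., (1,3):+0/OX../.OXX
[OXX./.OX.] O move#3: (0,3):+0/OXXO/.OX.*, (1,0):-1/OXX./OOX., (1,3):-1/OXX./.OXO
[OXXO/.OX.] X move#4: (1,0):+0/OXXO/XOX.*, (1,3):+0/OXXO/.OXX
[OXXO/XOX.] O move#5: (1,3):+0/OXXO/XOXO*
[OXXO/XOXO] end (terminal +0, X#6); searched .X../.OX. to 5

O's best at [.X../.OX.]: (0,0)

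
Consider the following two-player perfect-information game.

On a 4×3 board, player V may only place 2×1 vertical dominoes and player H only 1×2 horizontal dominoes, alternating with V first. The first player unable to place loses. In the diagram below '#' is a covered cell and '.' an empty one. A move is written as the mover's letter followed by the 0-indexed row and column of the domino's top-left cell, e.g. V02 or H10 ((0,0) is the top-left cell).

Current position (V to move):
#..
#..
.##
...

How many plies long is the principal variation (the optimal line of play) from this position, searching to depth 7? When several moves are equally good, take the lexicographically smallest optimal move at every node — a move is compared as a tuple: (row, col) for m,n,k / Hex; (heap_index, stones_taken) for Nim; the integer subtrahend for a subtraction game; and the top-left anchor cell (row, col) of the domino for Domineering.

PV length from [#../#../.##/...]: 3 plies

[#../#../.##/...] V move#1: V01:+1/##./##./.##/...*, V02:+1/#.#/#.#/.##/..., V20:-1/#../#../###/#..
[##./##./.##/...] H move#2: H30:-1/##./##./.##/##.*, H31:-1/##./##./.##/.##
[##./##./.##/##.] V move#3: V02:+1/###/###/.##/##.*
[###/###/.##/##.] end (terminal -1, H#4); searched #../#../.##/... to 7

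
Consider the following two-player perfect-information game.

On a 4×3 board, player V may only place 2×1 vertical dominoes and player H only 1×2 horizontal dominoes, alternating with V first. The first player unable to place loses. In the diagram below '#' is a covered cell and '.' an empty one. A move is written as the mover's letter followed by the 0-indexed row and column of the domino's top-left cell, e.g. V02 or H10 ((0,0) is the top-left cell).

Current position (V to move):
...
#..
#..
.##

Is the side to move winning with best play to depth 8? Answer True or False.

V winning at [.../#../#../.##]: True

p1 V@[.../#../#../.##]: V01[.#./##./#../.##]+1* V02[..#/#.#/#../.##]+1 V11[.../##./##./.##]+1 V12[.../#.#/#.#/.##]+1
p2 H@[.#./##./#../.##]: H21[.#./##./###/.##]-1*
p3 V@[.#./##./###/.##]: V02[.##/###/###/.##]+1*
p4 H@[.##/###/###/.##] terminal -1; root [.../#../#../.##] d8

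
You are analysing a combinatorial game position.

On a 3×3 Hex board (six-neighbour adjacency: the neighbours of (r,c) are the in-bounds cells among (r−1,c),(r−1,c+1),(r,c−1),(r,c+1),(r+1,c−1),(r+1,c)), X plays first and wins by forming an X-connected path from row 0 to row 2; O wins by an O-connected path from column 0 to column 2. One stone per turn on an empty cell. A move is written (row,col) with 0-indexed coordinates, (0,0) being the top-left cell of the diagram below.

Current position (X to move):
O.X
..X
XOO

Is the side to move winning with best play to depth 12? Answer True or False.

p1 X@[O.X/..X/XOO]: (0,1)[OXX/..X/XOO]+1* (1,0)[O.X/X.X/XOO]+1 (1,1)[O.X/.XX/XOO]+1
p2 O@[OXX/..X/XOO]: (1,0)[OXX/O.X/XOO]-1* (1,1)[OXX/.OX/XOO]-1
p3 X@[OXX/O.X/XOO]: (1,1)[OXX/OXX/XOO]+1*
p4 O@[OXX/OXX/XOO] terminal -1; root [O.X/..X/XOO] d12

X winning at [O.X/..X/XOO]: True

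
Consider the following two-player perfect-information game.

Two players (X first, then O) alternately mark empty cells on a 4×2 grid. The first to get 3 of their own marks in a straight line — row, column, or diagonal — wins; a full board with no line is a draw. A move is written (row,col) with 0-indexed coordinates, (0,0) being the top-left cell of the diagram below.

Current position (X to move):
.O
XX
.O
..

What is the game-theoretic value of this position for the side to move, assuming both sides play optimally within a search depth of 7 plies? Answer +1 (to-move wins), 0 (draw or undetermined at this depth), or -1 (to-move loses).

value(.O/XX/.O/.., X) = +1

ply 1, X at .O/XX/.O/.. | (0,0)=+0→XO/XX/.O/..; (2,0)=+1→.O/XX/XO/..*; (3,0)=+0→.O/XX/.O/X.; (3,1)=+0→.O/XX/.O/.X
ply 2, O at .O/XX/XO/.. | (0,0)=-1→OO/XX/XO/..*; (3,0)=-1→.O/XX/XO/O.; (3,1)=-1→.O/XX/XO/.O
ply 3, X at OO/XX/XO/.. | (3,0)=+1→OO/XX/XO/X.*; (3,1)=+0→OO/XX/XO/.X
ply 4: OO/XX/XO/X. is terminal -1 (O); from .O/XX/.O/.. depth 7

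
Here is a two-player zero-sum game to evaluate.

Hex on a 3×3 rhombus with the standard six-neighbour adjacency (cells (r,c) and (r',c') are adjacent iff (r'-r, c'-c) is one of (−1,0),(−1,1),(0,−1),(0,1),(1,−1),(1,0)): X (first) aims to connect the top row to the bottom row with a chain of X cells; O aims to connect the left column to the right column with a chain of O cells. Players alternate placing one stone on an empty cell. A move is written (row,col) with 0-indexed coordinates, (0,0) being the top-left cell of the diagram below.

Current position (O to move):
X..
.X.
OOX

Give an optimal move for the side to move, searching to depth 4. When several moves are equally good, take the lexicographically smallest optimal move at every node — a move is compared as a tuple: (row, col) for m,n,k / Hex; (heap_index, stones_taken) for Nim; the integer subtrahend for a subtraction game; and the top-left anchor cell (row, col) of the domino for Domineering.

[X../.X./OOX] O move#1: (0,1):-1/XO./.X./OOX, (0,2):-1/X.O/.X./OOX, (1,0):-1/X../OX./OOX, (1,2):+1/X../.XO/OOX*
[X../.XO/OOX] end (terminal -1, X#2); searched X../.X./OOX to 4

O's best at [X../.X./OOX]: (1,2)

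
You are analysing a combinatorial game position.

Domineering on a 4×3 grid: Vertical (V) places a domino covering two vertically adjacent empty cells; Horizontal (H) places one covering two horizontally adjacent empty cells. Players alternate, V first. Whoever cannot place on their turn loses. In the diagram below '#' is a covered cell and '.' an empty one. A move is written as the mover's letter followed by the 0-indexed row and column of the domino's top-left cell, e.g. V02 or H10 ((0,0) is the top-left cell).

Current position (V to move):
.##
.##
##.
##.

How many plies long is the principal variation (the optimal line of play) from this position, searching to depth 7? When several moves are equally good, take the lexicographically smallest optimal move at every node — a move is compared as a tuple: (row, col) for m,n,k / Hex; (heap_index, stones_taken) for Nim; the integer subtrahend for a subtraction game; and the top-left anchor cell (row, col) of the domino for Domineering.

PV length from [.##/.##/##./##.]: 1 ply

ply 1, V at .##/.##/##./##. | V00=+1→###/###/##./##.*; V22=+1→.##/.##/###/###
ply 2: ###/###/##./##. is terminal -1 (H); from .##/.##/##./##. depth 7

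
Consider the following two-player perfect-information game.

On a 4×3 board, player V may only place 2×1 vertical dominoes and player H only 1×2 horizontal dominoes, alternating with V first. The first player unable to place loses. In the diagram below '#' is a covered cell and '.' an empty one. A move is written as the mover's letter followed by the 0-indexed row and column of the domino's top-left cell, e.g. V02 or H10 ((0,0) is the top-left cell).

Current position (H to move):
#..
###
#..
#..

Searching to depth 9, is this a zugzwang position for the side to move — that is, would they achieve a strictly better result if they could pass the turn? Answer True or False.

[#../###/#../#..] H move#1: H01:-1/###/###/#../#.., H21:+1/#../###/###/#..*, H31:+1/#../###/#../###
[#../###/###/#..] end (terminal -1, V#2); searched #../###/#../#.. to 9
suppose H passes — search the same position with V to move:
pass> [#../###/#../#..] V move#1: V21:+1/#../###/##./##.*, V22:+1/#../###/#.#/#.#
pass> [#../###/##./##.] H move#2: H01:-1/###/###/##./##.*
pass> [###/###/##./##.] V move#3: V22:+1/###/###/###/###*
pass> [###/###/###/###] end (terminal -1, H#4); searched #../###/#../#.. to 9
for H: play +1, pass -1

zugzwang(#../###/#../#.., H) = False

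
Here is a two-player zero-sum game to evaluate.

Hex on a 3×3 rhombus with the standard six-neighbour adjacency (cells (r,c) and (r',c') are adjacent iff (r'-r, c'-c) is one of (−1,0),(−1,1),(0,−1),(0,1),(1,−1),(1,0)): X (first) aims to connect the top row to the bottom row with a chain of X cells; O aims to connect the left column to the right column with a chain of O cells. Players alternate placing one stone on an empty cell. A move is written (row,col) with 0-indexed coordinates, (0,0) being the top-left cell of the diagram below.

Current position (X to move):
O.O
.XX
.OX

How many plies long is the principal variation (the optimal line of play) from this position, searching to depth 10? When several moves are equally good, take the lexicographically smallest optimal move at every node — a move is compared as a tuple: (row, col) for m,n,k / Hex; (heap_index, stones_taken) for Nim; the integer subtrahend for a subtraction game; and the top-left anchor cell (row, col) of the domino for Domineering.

PV length from [O.O/.XX/.OX]: 1 ply

[O.O/.XX/.OX] X move#1: (0,1):+1/OXO/.XX/.OX*, (1,0):-1/O.O/XXX/.OX, (2,0):-1/O.O/.XX/XOX
[OXO/.XX/.OX] end (terminal -1, O#2); searched O.O/.XX/.OX to 10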